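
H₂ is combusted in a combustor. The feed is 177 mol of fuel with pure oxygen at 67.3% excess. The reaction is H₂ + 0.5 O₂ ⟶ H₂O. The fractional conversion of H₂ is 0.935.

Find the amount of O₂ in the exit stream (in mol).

65.3 mol

Stoichiometric O₂ = 0.5 × 177 = 88.5 mol; O₂ fed = 88.5 × 1.673 = 148.1 mol.
Fuel reacted = 0.935 × 177 → ξ = 165.5 mol.
Outlet (n = n₀ + ν ξ):
  H₂: 177 − 1(165.5) = 11.5
  O₂: 148.1 − 0.5(165.5) = 65.31
  H₂O: 0 + 1(165.5) = 165.5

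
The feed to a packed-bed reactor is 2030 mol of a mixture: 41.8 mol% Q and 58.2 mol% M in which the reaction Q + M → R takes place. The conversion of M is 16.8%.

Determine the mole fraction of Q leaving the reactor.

0.355

M reacted = 0.168 × 1181 = 198.5 mol; ν_M = −1, so ξ = 198.5/1 = 198.5 mol.
Outlet amounts (n = n₀ + ν ξ):
  Q: 848.5 − 1(198.5) = 650.1
  M: 1181 − 1(198.5) = 983
  R: 0 + 1(198.5) = 198.5
Total out = 1832 mol; y_Q = 650.1 / 1832 = 0.3549.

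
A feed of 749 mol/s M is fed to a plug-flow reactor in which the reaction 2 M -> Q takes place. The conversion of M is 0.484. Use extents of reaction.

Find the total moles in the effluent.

M reacted = 0.484 × 749 = 362.5 mol/s; ν_M = −2, so ξ = 362.5/2 = 181.3 mol/s.
Outlet amounts (n = n₀ + ν ξ):
  M: 749 − 2(181.3) = 386.5
  Q: 0 + 1(181.3) = 181.3
Total out = 386.5 + 181.3 = 567.7 mol/s.

568 mol/s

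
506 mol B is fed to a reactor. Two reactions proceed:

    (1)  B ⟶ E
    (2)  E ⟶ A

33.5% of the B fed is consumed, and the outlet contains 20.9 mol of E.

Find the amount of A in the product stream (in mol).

Conversion of B: B consumed = 1ξ₁ = 0.335 × 506 → ξ₁ = 169.5 mol.
E balance: n_E = 0 + 1ξ₁ − 1ξ₂ = 20.9 → ξ₂ = (1·169.5 − 20.9)/1 = 148.6 mol.
Outlet amounts (n = n₀ + Σ ν·ξ):
  B: 506 − 1(169.5) = 336.5
  E: 0 + 1(169.5) − 1(148.6) = 20.9
  A: 0 + 1(148.6) = 148.6

149 mol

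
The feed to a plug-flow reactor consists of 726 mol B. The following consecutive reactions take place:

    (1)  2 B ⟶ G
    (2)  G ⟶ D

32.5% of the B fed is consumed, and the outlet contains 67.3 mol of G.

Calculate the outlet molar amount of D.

Conversion of B: B consumed = 2ξ₁ = 0.325 × 726 → ξ₁ = 118 mol.
G balance: n_G = 0 + 1ξ₁ − 1ξ₂ = 67.3 → ξ₂ = (1·118 − 67.3)/1 = 50.68 mol.
Outlet amounts (n = n₀ + Σ ν·ξ):
  B: 726 − 2(118) = 490
  G: 0 + 1(118) − 1(50.68) = 67.3
  D: 0 + 1(50.68) = 50.68

50.7 mol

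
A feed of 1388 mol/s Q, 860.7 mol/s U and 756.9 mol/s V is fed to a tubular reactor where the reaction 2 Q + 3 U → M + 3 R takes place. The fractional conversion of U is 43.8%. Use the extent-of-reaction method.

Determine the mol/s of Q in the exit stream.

1140 mol/s

U reacted = 0.438 × 860.7 = 377 mol/s; ν_U = −3, so ξ = 377/3 = 125.7 mol/s.
Outlet amounts (n = n₀ + ν ξ):
  Q: 1388 − 2(125.7) = 1137
  U: 860.7 − 3(125.7) = 483.7
  M: 0 + 1(125.7) = 125.7
  R: 0 + 3(125.7) = 377
  V: 756.9 (inert)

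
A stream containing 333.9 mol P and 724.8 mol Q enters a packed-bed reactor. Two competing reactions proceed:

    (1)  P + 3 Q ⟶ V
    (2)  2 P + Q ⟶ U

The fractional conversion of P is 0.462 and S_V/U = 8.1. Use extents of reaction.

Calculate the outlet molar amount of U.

15.3 mol

Conversion of P: P consumed = 0.462 × 333.9 = 154.3 mol = 1ξ₁ + 2ξ₂.
Selectivity: 1ξ₁ / (1ξ₂) = 8.1 → ξ₁ = 8.1 ξ₂.
Substitute: (1·8.1 + 2) ξ₂ = 154.3 → ξ₂ = 15.27 mol, ξ₁ = 123.7 mol.
Outlet amounts (n = n₀ + Σ ν·ξ):
  P: 333.9 − 1(123.7) − 2(15.27) = 179.6
  Q: 724.8 − 3(123.7) − 1(15.27) = 338.4
  V: 0 + 1(123.7) = 123.7
  U: 0 + 1(15.27) = 15.27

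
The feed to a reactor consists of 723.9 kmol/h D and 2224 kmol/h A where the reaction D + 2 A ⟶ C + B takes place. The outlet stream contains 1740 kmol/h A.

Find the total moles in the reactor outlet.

For A: n = n₀ − 2ξ → 1740 = 2224 − 2ξ, giving ξ = 242 kmol/h.
Outlet amounts (n = n₀ + ν ξ):
  D: 723.9 − 1(242) = 481.9
  A: 2224 − 2(242) = 1740
  C: 0 + 1(242) = 242
  B: 0 + 1(242) = 242
Total out = 481.9 + 1740 + 242 + 242 = 2706 kmol/h.

2710 kmol/h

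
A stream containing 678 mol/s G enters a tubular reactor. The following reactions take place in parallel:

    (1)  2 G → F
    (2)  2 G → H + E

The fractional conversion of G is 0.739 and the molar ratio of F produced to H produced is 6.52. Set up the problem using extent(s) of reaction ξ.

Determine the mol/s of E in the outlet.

33.3 mol/s

Conversion of G: G consumed = 0.739 × 678 = 501 mol/s = 2ξ₁ + 2ξ₂.
Selectivity: 1ξ₁ / (1ξ₂) = 6.52 → ξ₁ = 6.52 ξ₂.
Substitute: (2·6.52 + 2) ξ₂ = 501 → ξ₂ = 33.31 mol/s, ξ₁ = 217.2 mol/s.
Outlet amounts (n = n₀ + Σ ν·ξ):
  G: 678 − 2(217.2) − 2(33.31) = 177
  F: 0 + 1(217.2) = 217.2
  H: 0 + 1(33.31) = 33.31
  E: 0 + 1(33.31) = 33.31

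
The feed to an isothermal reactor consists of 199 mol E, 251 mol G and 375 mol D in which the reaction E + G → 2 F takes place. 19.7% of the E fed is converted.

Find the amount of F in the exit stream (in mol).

78.4 mol

E reacted = 0.197 × 199 = 39.2 mol; ν_E = −1, so ξ = 39.2/1 = 39.2 mol.
Outlet amounts (n = n₀ + ν ξ):
  E: 199 − 1(39.2) = 159.8
  G: 251 − 1(39.2) = 211.8
  F: 0 + 2(39.2) = 78.41
  D: 375 (inert)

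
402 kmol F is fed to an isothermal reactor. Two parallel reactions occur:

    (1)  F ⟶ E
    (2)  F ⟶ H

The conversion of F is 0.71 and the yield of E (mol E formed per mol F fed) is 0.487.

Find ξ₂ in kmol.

Yield of E: 1ξ₁ / 402 = 0.487 → ξ₁ = 195.8 kmol.
Conversion of F: 1ξ₁ + 1ξ₂ = 0.71 × 402 = 285.4 → ξ₂ = 89.65 kmol.
Outlet amounts (n = n₀ + Σ ν·ξ):
  F: 402 − 1(195.8) − 1(89.65) = 116.6
  E: 0 + 1(195.8) = 195.8
  H: 0 + 1(89.65) = 89.65

ξ₂ = 89.6 kmol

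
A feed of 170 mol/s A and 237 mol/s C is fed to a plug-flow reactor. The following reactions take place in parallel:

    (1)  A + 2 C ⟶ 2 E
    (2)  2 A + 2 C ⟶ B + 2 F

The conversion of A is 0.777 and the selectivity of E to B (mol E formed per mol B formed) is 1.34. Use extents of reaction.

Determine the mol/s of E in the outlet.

Conversion of A: A consumed = 0.777 × 170 = 132.1 mol/s = 1ξ₁ + 2ξ₂.
Selectivity: 2ξ₁ / (1ξ₂) = 1.34 → ξ₁ = 0.67 ξ₂.
Substitute: (1·0.67 + 2) ξ₂ = 132.1 → ξ₂ = 49.47 mol/s, ξ₁ = 33.15 mol/s.
Outlet amounts (n = n₀ + Σ ν·ξ):
  A: 170 − 1(33.15) − 2(49.47) = 37.91
  C: 237 − 2(33.15) − 2(49.47) = 71.76
  E: 0 + 2(33.15) = 66.29
  B: 0 + 1(49.47) = 49.47
  F: 0 + 2(49.47) = 98.94

66.3 mol/s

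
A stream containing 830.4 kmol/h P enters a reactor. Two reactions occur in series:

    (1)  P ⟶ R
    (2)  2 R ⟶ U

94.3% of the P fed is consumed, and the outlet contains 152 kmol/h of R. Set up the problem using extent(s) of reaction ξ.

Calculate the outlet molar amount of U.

316 kmol/h

Conversion of P: P consumed = 1ξ₁ = 0.943 × 830.4 → ξ₁ = 783.1 kmol/h.
R balance: n_R = 0 + 1ξ₁ − 2ξ₂ = 152 → ξ₂ = (1·783.1 − 152)/2 = 315.5 kmol/h.
Outlet amounts (n = n₀ + Σ ν·ξ):
  P: 830.4 − 1(783.1) = 47.33
  R: 0 + 1(783.1) − 2(315.5) = 152
  U: 0 + 1(315.5) = 315.5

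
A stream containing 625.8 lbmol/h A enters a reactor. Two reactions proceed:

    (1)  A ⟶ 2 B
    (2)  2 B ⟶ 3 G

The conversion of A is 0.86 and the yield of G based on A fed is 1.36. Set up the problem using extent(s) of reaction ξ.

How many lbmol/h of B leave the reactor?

509 lbmol/h

Conversion of A: A consumed = 1ξ₁ = 0.86 × 625.8 → ξ₁ = 538.2 lbmol/h.
Yield of G: 3ξ₂ / 625.8 = 1.36 → ξ₂ = 283.7 lbmol/h.
Outlet amounts (n = n₀ + Σ ν·ξ):
  A: 625.8 − 1(538.2) = 87.61
  B: 0 + 2(538.2) − 2(283.7) = 509
  G: 0 + 3(283.7) = 851.1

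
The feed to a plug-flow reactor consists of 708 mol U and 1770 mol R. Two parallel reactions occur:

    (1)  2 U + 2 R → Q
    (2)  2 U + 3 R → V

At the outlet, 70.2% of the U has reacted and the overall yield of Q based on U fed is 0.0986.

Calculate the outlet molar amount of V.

179 mol

Yield of Q: 1ξ₁ / 708 = 0.0986 → ξ₁ = 69.81 mol.
Conversion of U: 2ξ₁ + 2ξ₂ = 0.702 × 708 = 497 → ξ₂ = 178.7 mol.
Outlet amounts (n = n₀ + Σ ν·ξ):
  U: 708 − 2(69.81) − 2(178.7) = 211
  R: 1770 − 2(69.81) − 3(178.7) = 1094
  Q: 0 + 1(69.81) = 69.81
  V: 0 + 1(178.7) = 178.7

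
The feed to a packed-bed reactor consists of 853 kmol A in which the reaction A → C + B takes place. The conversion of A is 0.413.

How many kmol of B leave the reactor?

A reacted = 0.413 × 853 = 352.3 kmol; ν_A = −1, so ξ = 352.3/1 = 352.3 kmol.
Outlet amounts (n = n₀ + ν ξ):
  A: 853 − 1(352.3) = 500.7
  C: 0 + 1(352.3) = 352.3
  B: 0 + 1(352.3) = 352.3

352 kmol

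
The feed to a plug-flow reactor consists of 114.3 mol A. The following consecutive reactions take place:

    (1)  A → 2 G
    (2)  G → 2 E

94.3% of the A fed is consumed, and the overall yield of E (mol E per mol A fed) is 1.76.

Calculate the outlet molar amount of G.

Conversion of A: A consumed = 1ξ₁ = 0.943 × 114.3 → ξ₁ = 107.8 mol.
Yield of E: 2ξ₂ / 114.3 = 1.76 → ξ₂ = 100.6 mol.
Outlet amounts (n = n₀ + Σ ν·ξ):
  A: 114.3 − 1(107.8) = 6.515
  G: 0 + 2(107.8) − 1(100.6) = 115
  E: 0 + 2(100.6) = 201.2

115 mol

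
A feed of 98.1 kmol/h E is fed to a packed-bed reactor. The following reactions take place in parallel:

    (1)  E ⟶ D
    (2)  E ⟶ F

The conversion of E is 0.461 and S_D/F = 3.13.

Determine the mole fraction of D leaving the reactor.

0.349

Conversion of E: E consumed = 0.461 × 98.1 = 45.22 kmol/h = 1ξ₁ + 1ξ₂.
Selectivity: 1ξ₁ / (1ξ₂) = 3.13 → ξ₁ = 3.13 ξ₂.
Substitute: (1·3.13 + 1) ξ₂ = 45.22 → ξ₂ = 10.95 kmol/h, ξ₁ = 34.27 kmol/h.
Outlet amounts (n = n₀ + Σ ν·ξ):
  E: 98.1 − 1(34.27) − 1(10.95) = 52.88
  D: 0 + 1(34.27) = 34.27
  F: 0 + 1(10.95) = 10.95
Total out = 98.1 kmol/h; y_D = 34.27 / 98.1 = 0.3494.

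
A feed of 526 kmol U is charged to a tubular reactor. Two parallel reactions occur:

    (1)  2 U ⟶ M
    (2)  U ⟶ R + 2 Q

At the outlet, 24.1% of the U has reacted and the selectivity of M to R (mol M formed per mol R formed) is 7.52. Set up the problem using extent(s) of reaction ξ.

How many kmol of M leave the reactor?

Conversion of U: U consumed = 0.241 × 526 = 126.8 kmol = 2ξ₁ + 1ξ₂.
Selectivity: 1ξ₁ / (1ξ₂) = 7.52 → ξ₁ = 7.52 ξ₂.
Substitute: (2·7.52 + 1) ξ₂ = 126.8 → ξ₂ = 7.903 kmol, ξ₁ = 59.43 kmol.
Outlet amounts (n = n₀ + Σ ν·ξ):
  U: 526 − 2(59.43) − 1(7.903) = 399.2
  M: 0 + 1(59.43) = 59.43
  R: 0 + 1(7.903) = 7.903
  Q: 0 + 2(7.903) = 15.81

59.4 kmol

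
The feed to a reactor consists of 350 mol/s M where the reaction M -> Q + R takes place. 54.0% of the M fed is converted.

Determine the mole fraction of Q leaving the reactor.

0.351

M reacted = 0.54 × 350 = 189 mol/s; ν_M = −1, so ξ = 189/1 = 189 mol/s.
Outlet amounts (n = n₀ + ν ξ):
  M: 350 − 1(189) = 161
  Q: 0 + 1(189) = 189
  R: 0 + 1(189) = 189
Total out = 539 mol/s; y_Q = 189 / 539 = 0.3506.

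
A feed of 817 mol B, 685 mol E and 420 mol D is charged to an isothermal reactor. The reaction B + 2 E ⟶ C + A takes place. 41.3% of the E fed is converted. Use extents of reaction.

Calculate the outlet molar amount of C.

E reacted = 0.413 × 685 = 282.9 mol; ν_E = −2, so ξ = 282.9/2 = 141.5 mol.
Outlet amounts (n = n₀ + ν ξ):
  B: 817 − 1(141.5) = 675.5
  E: 685 − 2(141.5) = 402.1
  C: 0 + 1(141.5) = 141.5
  A: 0 + 1(141.5) = 141.5
  D: 420 (inert)

141 mol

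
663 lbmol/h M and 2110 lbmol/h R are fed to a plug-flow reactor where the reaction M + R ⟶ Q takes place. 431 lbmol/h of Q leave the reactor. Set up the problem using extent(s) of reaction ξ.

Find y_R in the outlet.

0.717

For Q: n = n₀ + 1ξ → 431 = 0 + 1ξ, giving ξ = 431 lbmol/h.
Outlet amounts (n = n₀ + ν ξ):
  M: 663 − 1(431) = 232
  R: 2110 − 1(431) = 1679
  Q: 0 + 1(431) = 431
Total out = 2342 lbmol/h; y_R = 1679 / 2342 = 0.7169.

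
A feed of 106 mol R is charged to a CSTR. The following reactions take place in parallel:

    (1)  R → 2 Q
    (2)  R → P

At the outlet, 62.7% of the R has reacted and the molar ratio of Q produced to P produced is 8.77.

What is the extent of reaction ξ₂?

ξ₂ = 12.3 mol

Conversion of R: R consumed = 0.627 × 106 = 66.46 mol = 1ξ₁ + 1ξ₂.
Selectivity: 2ξ₁ / (1ξ₂) = 8.77 → ξ₁ = 4.385 ξ₂.
Substitute: (1·4.385 + 1) ξ₂ = 66.46 → ξ₂ = 12.34 mol, ξ₁ = 54.12 mol.
Outlet amounts (n = n₀ + Σ ν·ξ):
  R: 106 − 1(54.12) − 1(12.34) = 39.54
  Q: 0 + 2(54.12) = 108.2
  P: 0 + 1(12.34) = 12.34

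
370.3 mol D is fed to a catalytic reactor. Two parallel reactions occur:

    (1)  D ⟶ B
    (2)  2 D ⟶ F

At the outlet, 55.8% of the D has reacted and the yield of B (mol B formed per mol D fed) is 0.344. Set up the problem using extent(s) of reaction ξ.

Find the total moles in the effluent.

331 mol

Yield of B: 1ξ₁ / 370.3 = 0.344 → ξ₁ = 127.4 mol.
Conversion of D: 1ξ₁ + 2ξ₂ = 0.558 × 370.3 = 206.6 → ξ₂ = 39.62 mol.
Outlet amounts (n = n₀ + Σ ν·ξ):
  D: 370.3 − 1(127.4) − 2(39.62) = 163.7
  B: 0 + 1(127.4) = 127.4
  F: 0 + 1(39.62) = 39.62
Total out = 163.7 + 127.4 + 39.62 = 330.7 mol.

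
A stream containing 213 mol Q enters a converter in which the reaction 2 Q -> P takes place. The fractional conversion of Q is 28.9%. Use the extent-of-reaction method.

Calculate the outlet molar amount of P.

30.8 mol

Q reacted = 0.289 × 213 = 61.56 mol; ν_Q = −2, so ξ = 61.56/2 = 30.78 mol.
Outlet amounts (n = n₀ + ν ξ):
  Q: 213 − 2(30.78) = 151.4
  P: 0 + 1(30.78) = 30.78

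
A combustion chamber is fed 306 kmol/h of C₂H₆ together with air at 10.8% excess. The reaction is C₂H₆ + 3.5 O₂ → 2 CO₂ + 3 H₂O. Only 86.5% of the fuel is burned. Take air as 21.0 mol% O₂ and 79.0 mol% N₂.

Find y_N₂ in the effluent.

0.733

Stoichiometric O₂ = 3.5 × 306 = 1071 kmol/h; O₂ fed = 1071 × 1.108 = 1187 kmol/h.
N₂ fed = 1187 × 79/21 = 4464 kmol/h.
Fuel reacted = 0.865 × 306 → ξ = 264.7 kmol/h.
Outlet (n = n₀ + ν ξ):
  C₂H₆: 306 − 1(264.7) = 41.31
  O₂: 1187 − 3.5(264.7) = 260.3
  N₂: 4464 (inert)
  CO₂: 0 + 2(264.7) = 529.4
  H₂O: 0 + 3(264.7) = 794.1
Total out = 6089 kmol/h; y_N₂ = 4464 / 6089 = 0.7331.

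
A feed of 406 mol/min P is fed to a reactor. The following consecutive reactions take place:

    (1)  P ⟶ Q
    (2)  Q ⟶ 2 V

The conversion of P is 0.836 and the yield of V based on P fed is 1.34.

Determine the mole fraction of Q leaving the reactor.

0.0994

Conversion of P: P consumed = 1ξ₁ = 0.836 × 406 → ξ₁ = 339.4 mol/min.
Yield of V: 2ξ₂ / 406 = 1.34 → ξ₂ = 272 mol/min.
Outlet amounts (n = n₀ + Σ ν·ξ):
  P: 406 − 1(339.4) = 66.58
  Q: 0 + 1(339.4) − 1(272) = 67.4
  V: 0 + 2(272) = 544
Total out = 678 mol/min; y_Q = 67.4 / 678 = 0.0994.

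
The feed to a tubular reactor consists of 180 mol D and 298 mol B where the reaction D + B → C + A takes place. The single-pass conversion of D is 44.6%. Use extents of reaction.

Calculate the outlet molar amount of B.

218 mol

D reacted = 0.446 × 180 = 80.28 mol; ν_D = −1, so ξ = 80.28/1 = 80.28 mol.
Outlet amounts (n = n₀ + ν ξ):
  D: 180 − 1(80.28) = 99.72
  B: 298 − 1(80.28) = 217.7
  C: 0 + 1(80.28) = 80.28
  A: 0 + 1(80.28) = 80.28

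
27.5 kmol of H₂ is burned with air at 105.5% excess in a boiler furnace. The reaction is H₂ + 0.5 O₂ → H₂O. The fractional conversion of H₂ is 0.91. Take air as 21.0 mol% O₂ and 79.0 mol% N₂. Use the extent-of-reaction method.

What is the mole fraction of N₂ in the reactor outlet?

Stoichiometric O₂ = 0.5 × 27.5 = 13.75 kmol; O₂ fed = 13.75 × 2.055 = 28.26 kmol.
N₂ fed = 28.26 × 79/21 = 106.3 kmol.
Fuel reacted = 0.91 × 27.5 → ξ = 25.03 kmol.
Outlet (n = n₀ + ν ξ):
  H₂: 27.5 − 1(25.03) = 2.475
  O₂: 28.26 − 0.5(25.03) = 15.74
  N₂: 106.3 (inert)
  H₂O: 0 + 1(25.03) = 25.03
Total out = 149.5 kmol; y_N₂ = 106.3 / 149.5 = 0.7108.

0.711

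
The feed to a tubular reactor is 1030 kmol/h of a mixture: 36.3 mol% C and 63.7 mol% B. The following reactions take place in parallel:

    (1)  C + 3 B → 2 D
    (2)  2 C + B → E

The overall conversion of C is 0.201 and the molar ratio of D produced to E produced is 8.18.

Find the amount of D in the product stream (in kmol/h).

Conversion of C: C consumed = 0.201 × 373.9 = 75.15 kmol/h = 1ξ₁ + 2ξ₂.
Selectivity: 2ξ₁ / (1ξ₂) = 8.18 → ξ₁ = 4.09 ξ₂.
Substitute: (1·4.09 + 2) ξ₂ = 75.15 → ξ₂ = 12.34 kmol/h, ξ₁ = 50.47 kmol/h.
Outlet amounts (n = n₀ + Σ ν·ξ):
  C: 373.9 − 1(50.47) − 2(12.34) = 298.7
  B: 656.1 − 3(50.47) − 1(12.34) = 492.4
  D: 0 + 2(50.47) = 100.9
  E: 0 + 1(12.34) = 12.34

101 kmol/h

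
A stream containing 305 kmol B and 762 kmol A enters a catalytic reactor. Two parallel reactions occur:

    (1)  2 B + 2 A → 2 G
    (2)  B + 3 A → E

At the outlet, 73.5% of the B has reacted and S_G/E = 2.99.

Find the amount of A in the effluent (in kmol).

Conversion of B: B consumed = 0.735 × 305 = 224.2 kmol = 2ξ₁ + 1ξ₂.
Selectivity: 2ξ₁ / (1ξ₂) = 2.99 → ξ₁ = 1.495 ξ₂.
Substitute: (2·1.495 + 1) ξ₂ = 224.2 → ξ₂ = 56.18 kmol, ξ₁ = 84 kmol.
Outlet amounts (n = n₀ + Σ ν·ξ):
  B: 305 − 2(84) − 1(56.18) = 80.83
  A: 762 − 2(84) − 3(56.18) = 425.5
  G: 0 + 2(84) = 168
  E: 0 + 1(56.18) = 56.18

425 kmol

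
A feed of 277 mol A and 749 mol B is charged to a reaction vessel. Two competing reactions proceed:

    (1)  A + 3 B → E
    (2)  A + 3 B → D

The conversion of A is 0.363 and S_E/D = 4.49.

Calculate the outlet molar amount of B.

447 mol

Conversion of A: A consumed = 0.363 × 277 = 100.6 mol = 1ξ₁ + 1ξ₂.
Selectivity: 1ξ₁ / (1ξ₂) = 4.49 → ξ₁ = 4.49 ξ₂.
Substitute: (1·4.49 + 1) ξ₂ = 100.6 → ξ₂ = 18.32 mol, ξ₁ = 82.24 mol.
Outlet amounts (n = n₀ + Σ ν·ξ):
  A: 277 − 1(82.24) − 1(18.32) = 176.4
  B: 749 − 3(82.24) − 3(18.32) = 447.3
  E: 0 + 1(82.24) = 82.24
  D: 0 + 1(18.32) = 18.32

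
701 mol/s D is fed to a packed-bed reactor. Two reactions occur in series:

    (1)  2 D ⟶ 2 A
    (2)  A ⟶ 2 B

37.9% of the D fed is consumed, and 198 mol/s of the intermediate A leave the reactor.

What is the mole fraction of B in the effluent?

Conversion of D: D consumed = 2ξ₁ = 0.379 × 701 → ξ₁ = 132.8 mol/s.
A balance: n_A = 0 + 2ξ₁ − 1ξ₂ = 198 → ξ₂ = (2·132.8 − 198)/1 = 67.68 mol/s.
Outlet amounts (n = n₀ + Σ ν·ξ):
  D: 701 − 2(132.8) = 435.3
  A: 0 + 2(132.8) − 1(67.68) = 198
  B: 0 + 2(67.68) = 135.4
Total out = 768.7 mol/s; y_B = 135.4 / 768.7 = 0.1761.

0.176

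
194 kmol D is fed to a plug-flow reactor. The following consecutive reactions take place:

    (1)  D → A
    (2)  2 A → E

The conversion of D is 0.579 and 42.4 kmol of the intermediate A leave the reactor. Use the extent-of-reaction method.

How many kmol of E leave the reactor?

35 kmol

Conversion of D: D consumed = 1ξ₁ = 0.579 × 194 → ξ₁ = 112.3 kmol.
A balance: n_A = 0 + 1ξ₁ − 2ξ₂ = 42.4 → ξ₂ = (1·112.3 − 42.4)/2 = 34.96 kmol.
Outlet amounts (n = n₀ + Σ ν·ξ):
  D: 194 − 1(112.3) = 81.67
  A: 0 + 1(112.3) − 2(34.96) = 42.4
  E: 0 + 1(34.96) = 34.96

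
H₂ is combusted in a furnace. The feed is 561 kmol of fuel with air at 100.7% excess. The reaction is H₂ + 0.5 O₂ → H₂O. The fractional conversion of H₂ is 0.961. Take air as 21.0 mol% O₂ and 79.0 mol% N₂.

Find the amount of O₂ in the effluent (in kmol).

293 kmol

Stoichiometric O₂ = 0.5 × 561 = 280.5 kmol; O₂ fed = 280.5 × 2.007 = 563 kmol.
N₂ fed = 563 × 79/21 = 2118 kmol.
Fuel reacted = 0.961 × 561 → ξ = 539.1 kmol.
Outlet (n = n₀ + ν ξ):
  H₂: 561 − 1(539.1) = 21.88
  O₂: 563 − 0.5(539.1) = 293.4
  N₂: 2118 (inert)
  H₂O: 0 + 1(539.1) = 539.1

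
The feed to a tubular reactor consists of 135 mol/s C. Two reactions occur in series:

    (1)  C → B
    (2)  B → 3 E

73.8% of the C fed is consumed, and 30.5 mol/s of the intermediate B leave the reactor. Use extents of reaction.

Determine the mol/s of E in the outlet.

207 mol/s

Conversion of C: C consumed = 1ξ₁ = 0.738 × 135 → ξ₁ = 99.63 mol/s.
B balance: n_B = 0 + 1ξ₁ − 1ξ₂ = 30.5 → ξ₂ = (1·99.63 − 30.5)/1 = 69.13 mol/s.
Outlet amounts (n = n₀ + Σ ν·ξ):
  C: 135 − 1(99.63) = 35.37
  B: 0 + 1(99.63) − 1(69.13) = 30.5
  E: 0 + 3(69.13) = 207.4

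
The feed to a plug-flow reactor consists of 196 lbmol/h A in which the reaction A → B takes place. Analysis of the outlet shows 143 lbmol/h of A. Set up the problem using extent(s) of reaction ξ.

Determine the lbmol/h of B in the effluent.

For A: n = n₀ − 1ξ → 143 = 196 − 1ξ, giving ξ = 53 lbmol/h.
Outlet amounts (n = n₀ + ν ξ):
  A: 196 − 1(53) = 143
  B: 0 + 1(53) = 53

53 lbmol/h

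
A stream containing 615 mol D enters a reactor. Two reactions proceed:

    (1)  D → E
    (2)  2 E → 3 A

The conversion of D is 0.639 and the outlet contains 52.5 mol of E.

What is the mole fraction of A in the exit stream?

0.65

Conversion of D: D consumed = 1ξ₁ = 0.639 × 615 → ξ₁ = 393 mol.
E balance: n_E = 0 + 1ξ₁ − 2ξ₂ = 52.5 → ξ₂ = (1·393 − 52.5)/2 = 170.2 mol.
Outlet amounts (n = n₀ + Σ ν·ξ):
  D: 615 − 1(393) = 222
  E: 0 + 1(393) − 2(170.2) = 52.5
  A: 0 + 3(170.2) = 510.7
Total out = 785.2 mol; y_A = 510.7 / 785.2 = 0.6504.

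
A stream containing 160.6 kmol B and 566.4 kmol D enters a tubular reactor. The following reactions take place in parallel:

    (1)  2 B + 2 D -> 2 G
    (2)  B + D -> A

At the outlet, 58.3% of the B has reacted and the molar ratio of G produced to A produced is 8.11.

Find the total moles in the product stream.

Conversion of B: B consumed = 0.583 × 160.6 = 93.63 kmol = 2ξ₁ + 1ξ₂.
Selectivity: 2ξ₁ / (1ξ₂) = 8.11 → ξ₁ = 4.055 ξ₂.
Substitute: (2·4.055 + 1) ξ₂ = 93.63 → ξ₂ = 10.28 kmol, ξ₁ = 41.68 kmol.
Outlet amounts (n = n₀ + Σ ν·ξ):
  B: 160.6 − 2(41.68) − 1(10.28) = 66.97
  D: 566.4 − 2(41.68) − 1(10.28) = 472.8
  G: 0 + 2(41.68) = 83.35
  A: 0 + 1(10.28) = 10.28
Total out = 66.97 + 472.8 + 83.35 + 10.28 = 633.4 kmol.

633 kmol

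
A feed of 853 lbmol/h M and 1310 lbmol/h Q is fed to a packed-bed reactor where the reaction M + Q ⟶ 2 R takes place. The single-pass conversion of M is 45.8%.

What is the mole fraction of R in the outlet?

0.361

M reacted = 0.458 × 853 = 390.7 lbmol/h; ν_M = −1, so ξ = 390.7/1 = 390.7 lbmol/h.
Outlet amounts (n = n₀ + ν ξ):
  M: 853 − 1(390.7) = 462.3
  Q: 1310 − 1(390.7) = 919.3
  R: 0 + 2(390.7) = 781.3
Total out = 2163 lbmol/h; y_R = 781.3 / 2163 = 0.3612.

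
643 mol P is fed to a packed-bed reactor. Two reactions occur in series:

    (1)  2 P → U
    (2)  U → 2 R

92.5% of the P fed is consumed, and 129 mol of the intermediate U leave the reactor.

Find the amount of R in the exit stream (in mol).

337 mol

Conversion of P: P consumed = 2ξ₁ = 0.925 × 643 → ξ₁ = 297.4 mol.
U balance: n_U = 0 + 1ξ₁ − 1ξ₂ = 129 → ξ₂ = (1·297.4 − 129)/1 = 168.4 mol.
Outlet amounts (n = n₀ + Σ ν·ξ):
  P: 643 − 2(297.4) = 48.23
  U: 0 + 1(297.4) − 1(168.4) = 129
  R: 0 + 2(168.4) = 336.8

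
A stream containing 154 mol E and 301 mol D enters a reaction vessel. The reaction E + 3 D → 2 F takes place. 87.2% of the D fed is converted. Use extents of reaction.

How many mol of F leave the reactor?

175 mol

D reacted = 0.872 × 301 = 262.5 mol; ν_D = −3, so ξ = 262.5/3 = 87.49 mol.
Outlet amounts (n = n₀ + ν ξ):
  E: 154 − 1(87.49) = 66.51
  D: 301 − 3(87.49) = 38.53
  F: 0 + 2(87.49) = 175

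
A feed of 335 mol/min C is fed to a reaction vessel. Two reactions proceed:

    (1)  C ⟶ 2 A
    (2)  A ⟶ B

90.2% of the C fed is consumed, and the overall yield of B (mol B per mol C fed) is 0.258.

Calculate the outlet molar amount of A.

Conversion of C: C consumed = 1ξ₁ = 0.902 × 335 → ξ₁ = 302.2 mol/min.
Yield of B: 1ξ₂ / 335 = 0.258 → ξ₂ = 86.43 mol/min.
Outlet amounts (n = n₀ + Σ ν·ξ):
  C: 335 − 1(302.2) = 32.83
  A: 0 + 2(302.2) − 1(86.43) = 517.9
  B: 0 + 1(86.43) = 86.43

518 mol/min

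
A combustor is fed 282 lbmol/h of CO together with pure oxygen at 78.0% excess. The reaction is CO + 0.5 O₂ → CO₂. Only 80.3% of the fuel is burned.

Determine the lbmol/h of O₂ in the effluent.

Stoichiometric O₂ = 0.5 × 282 = 141 lbmol/h; O₂ fed = 141 × 1.780 = 251 lbmol/h.
Fuel reacted = 0.803 × 282 → ξ = 226.4 lbmol/h.
Outlet (n = n₀ + ν ξ):
  CO: 282 − 1(226.4) = 55.55
  O₂: 251 − 0.5(226.4) = 137.8
  CO₂: 0 + 1(226.4) = 226.4

138 lbmol/h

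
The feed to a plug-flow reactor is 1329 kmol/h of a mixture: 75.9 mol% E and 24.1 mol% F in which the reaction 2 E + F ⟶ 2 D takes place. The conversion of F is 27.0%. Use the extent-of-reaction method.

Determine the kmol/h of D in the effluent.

173 kmol/h

F reacted = 0.27 × 320.3 = 86.48 kmol/h; ν_F = −1, so ξ = 86.48/1 = 86.48 kmol/h.
Outlet amounts (n = n₀ + ν ξ):
  E: 1009 − 2(86.48) = 835.8
  F: 320.3 − 1(86.48) = 233.8
  D: 0 + 2(86.48) = 173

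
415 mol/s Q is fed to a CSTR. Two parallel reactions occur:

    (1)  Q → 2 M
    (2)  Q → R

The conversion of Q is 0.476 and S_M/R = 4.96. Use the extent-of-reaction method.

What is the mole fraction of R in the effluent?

0.102

Conversion of Q: Q consumed = 0.476 × 415 = 197.5 mol/s = 1ξ₁ + 1ξ₂.
Selectivity: 2ξ₁ / (1ξ₂) = 4.96 → ξ₁ = 2.48 ξ₂.
Substitute: (1·2.48 + 1) ξ₂ = 197.5 → ξ₂ = 56.76 mol/s, ξ₁ = 140.8 mol/s.
Outlet amounts (n = n₀ + Σ ν·ξ):
  Q: 415 − 1(140.8) − 1(56.76) = 217.5
  M: 0 + 2(140.8) = 281.6
  R: 0 + 1(56.76) = 56.76
Total out = 555.8 mol/s; y_R = 56.76 / 555.8 = 0.1021.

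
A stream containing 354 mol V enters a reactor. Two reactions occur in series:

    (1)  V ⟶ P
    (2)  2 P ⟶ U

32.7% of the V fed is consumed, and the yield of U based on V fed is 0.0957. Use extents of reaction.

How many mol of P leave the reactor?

Conversion of V: V consumed = 1ξ₁ = 0.327 × 354 → ξ₁ = 115.8 mol.
Yield of U: 1ξ₂ / 354 = 0.0957 → ξ₂ = 33.88 mol.
Outlet amounts (n = n₀ + Σ ν·ξ):
  V: 354 − 1(115.8) = 238.2
  P: 0 + 1(115.8) − 2(33.88) = 48
  U: 0 + 1(33.88) = 33.88

48 mol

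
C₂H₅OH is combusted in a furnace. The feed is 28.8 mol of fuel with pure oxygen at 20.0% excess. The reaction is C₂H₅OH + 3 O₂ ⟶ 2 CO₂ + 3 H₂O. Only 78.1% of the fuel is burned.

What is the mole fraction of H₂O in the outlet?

0.435

Stoichiometric O₂ = 3 × 28.8 = 86.4 mol; O₂ fed = 86.4 × 1.200 = 103.7 mol.
Fuel reacted = 0.781 × 28.8 → ξ = 22.49 mol.
Outlet (n = n₀ + ν ξ):
  C₂H₅OH: 28.8 − 1(22.49) = 6.307
  O₂: 103.7 − 3(22.49) = 36.2
  CO₂: 0 + 2(22.49) = 44.99
  H₂O: 0 + 3(22.49) = 67.48
Total out = 155 mol; y_H₂O = 67.48 / 155 = 0.4354.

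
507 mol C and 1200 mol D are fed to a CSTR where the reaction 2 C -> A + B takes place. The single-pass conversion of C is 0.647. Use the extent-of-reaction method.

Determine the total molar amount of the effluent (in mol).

1710 mol

C reacted = 0.647 × 507 = 328 mol; ν_C = −2, so ξ = 328/2 = 164 mol.
Outlet amounts (n = n₀ + ν ξ):
  C: 507 − 2(164) = 179
  A: 0 + 1(164) = 164
  B: 0 + 1(164) = 164
  D: 1200 (inert)
Total out = 179 + 164 + 164 + 1200 = 1707 mol.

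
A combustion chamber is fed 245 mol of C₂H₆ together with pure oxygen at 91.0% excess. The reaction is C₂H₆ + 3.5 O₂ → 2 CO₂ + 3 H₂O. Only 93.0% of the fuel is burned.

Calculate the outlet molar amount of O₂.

Stoichiometric O₂ = 3.5 × 245 = 857.5 mol; O₂ fed = 857.5 × 1.910 = 1638 mol.
Fuel reacted = 0.93 × 245 → ξ = 227.9 mol.
Outlet (n = n₀ + ν ξ):
  C₂H₆: 245 − 1(227.9) = 17.15
  O₂: 1638 − 3.5(227.9) = 840.3
  CO₂: 0 + 2(227.9) = 455.7
  H₂O: 0 + 3(227.9) = 683.6

840 mol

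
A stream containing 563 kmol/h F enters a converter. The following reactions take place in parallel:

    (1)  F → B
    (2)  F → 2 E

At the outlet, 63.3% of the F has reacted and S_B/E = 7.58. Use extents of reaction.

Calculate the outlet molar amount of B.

Conversion of F: F consumed = 0.633 × 563 = 356.4 kmol/h = 1ξ₁ + 1ξ₂.
Selectivity: 1ξ₁ / (2ξ₂) = 7.58 → ξ₁ = 15.16 ξ₂.
Substitute: (1·15.16 + 1) ξ₂ = 356.4 → ξ₂ = 22.05 kmol/h, ξ₁ = 334.3 kmol/h.
Outlet amounts (n = n₀ + Σ ν·ξ):
  F: 563 − 1(334.3) − 1(22.05) = 206.6
  B: 0 + 1(334.3) = 334.3
  E: 0 + 2(22.05) = 44.11

334 kmol/h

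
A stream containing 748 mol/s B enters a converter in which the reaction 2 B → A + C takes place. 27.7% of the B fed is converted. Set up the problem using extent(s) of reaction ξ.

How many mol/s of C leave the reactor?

B reacted = 0.277 × 748 = 207.2 mol/s; ν_B = −2, so ξ = 207.2/2 = 103.6 mol/s.
Outlet amounts (n = n₀ + ν ξ):
  B: 748 − 2(103.6) = 540.8
  A: 0 + 1(103.6) = 103.6
  C: 0 + 1(103.6) = 103.6

104 mol/s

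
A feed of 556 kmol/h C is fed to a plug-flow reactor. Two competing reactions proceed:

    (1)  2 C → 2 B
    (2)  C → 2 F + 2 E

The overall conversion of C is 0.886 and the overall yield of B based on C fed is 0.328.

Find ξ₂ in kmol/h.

ξ₂ = 310 kmol/h

Yield of B: 2ξ₁ / 556 = 0.328 → ξ₁ = 91.18 kmol/h.
Conversion of C: 2ξ₁ + 1ξ₂ = 0.886 × 556 = 492.6 → ξ₂ = 310.2 kmol/h.
Outlet amounts (n = n₀ + Σ ν·ξ):
  C: 556 − 2(91.18) − 1(310.2) = 63.38
  B: 0 + 2(91.18) = 182.4
  F: 0 + 2(310.2) = 620.5
  E: 0 + 2(310.2) = 620.5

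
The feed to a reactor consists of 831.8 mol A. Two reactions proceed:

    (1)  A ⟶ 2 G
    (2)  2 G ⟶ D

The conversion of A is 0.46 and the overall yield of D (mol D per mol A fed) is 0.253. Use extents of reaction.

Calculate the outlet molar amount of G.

Conversion of A: A consumed = 1ξ₁ = 0.46 × 831.8 → ξ₁ = 382.6 mol.
Yield of D: 1ξ₂ / 831.8 = 0.253 → ξ₂ = 210.4 mol.
Outlet amounts (n = n₀ + Σ ν·ξ):
  A: 831.8 − 1(382.6) = 449.2
  G: 0 + 2(382.6) − 2(210.4) = 344.4
  D: 0 + 1(210.4) = 210.4

344 mol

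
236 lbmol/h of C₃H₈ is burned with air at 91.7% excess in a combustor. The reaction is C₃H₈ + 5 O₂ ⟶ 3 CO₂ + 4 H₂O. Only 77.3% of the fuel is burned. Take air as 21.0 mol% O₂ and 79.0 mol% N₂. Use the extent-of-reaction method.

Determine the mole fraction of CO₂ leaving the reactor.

Stoichiometric O₂ = 5 × 236 = 1180 lbmol/h; O₂ fed = 1180 × 1.917 = 2262 lbmol/h.
N₂ fed = 2262 × 79/21 = 8510 lbmol/h.
Fuel reacted = 0.773 × 236 → ξ = 182.4 lbmol/h.
Outlet (n = n₀ + ν ξ):
  C₃H₈: 236 − 1(182.4) = 53.57
  O₂: 2262 − 5(182.4) = 1350
  N₂: 8510 (inert)
  CO₂: 0 + 3(182.4) = 547.3
  H₂O: 0 + 4(182.4) = 729.7
Total out = 11190 lbmol/h; y_CO₂ = 547.3 / 11190 = 0.04891.

0.0489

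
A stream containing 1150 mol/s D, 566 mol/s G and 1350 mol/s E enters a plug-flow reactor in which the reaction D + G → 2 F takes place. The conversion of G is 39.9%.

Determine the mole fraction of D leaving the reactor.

G reacted = 0.399 × 566 = 225.8 mol/s; ν_G = −1, so ξ = 225.8/1 = 225.8 mol/s.
Outlet amounts (n = n₀ + ν ξ):
  D: 1150 − 1(225.8) = 924.2
  G: 566 − 1(225.8) = 340.2
  F: 0 + 2(225.8) = 451.7
  E: 1350 (inert)
Total out = 3066 mol/s; y_D = 924.2 / 3066 = 0.3014.

0.301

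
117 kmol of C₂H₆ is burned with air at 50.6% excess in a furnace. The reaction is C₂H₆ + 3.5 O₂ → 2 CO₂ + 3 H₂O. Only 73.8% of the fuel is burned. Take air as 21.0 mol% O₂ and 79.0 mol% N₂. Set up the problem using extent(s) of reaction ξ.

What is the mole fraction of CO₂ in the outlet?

Stoichiometric O₂ = 3.5 × 117 = 409.5 kmol; O₂ fed = 409.5 × 1.506 = 616.7 kmol.
N₂ fed = 616.7 × 79/21 = 2320 kmol.
Fuel reacted = 0.738 × 117 → ξ = 86.35 kmol.
Outlet (n = n₀ + ν ξ):
  C₂H₆: 117 − 1(86.35) = 30.65
  O₂: 616.7 − 3.5(86.35) = 314.5
  N₂: 2320 (inert)
  CO₂: 0 + 2(86.35) = 172.7
  H₂O: 0 + 3(86.35) = 259
Total out = 3097 kmol; y_CO₂ = 172.7 / 3097 = 0.05576.

0.0558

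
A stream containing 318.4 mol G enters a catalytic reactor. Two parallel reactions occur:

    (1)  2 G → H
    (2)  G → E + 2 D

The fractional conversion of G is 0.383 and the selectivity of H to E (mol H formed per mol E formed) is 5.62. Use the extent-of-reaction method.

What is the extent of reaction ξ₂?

ξ₂ = 9.96 mol

Conversion of G: G consumed = 0.383 × 318.4 = 121.9 mol = 2ξ₁ + 1ξ₂.
Selectivity: 1ξ₁ / (1ξ₂) = 5.62 → ξ₁ = 5.62 ξ₂.
Substitute: (2·5.62 + 1) ξ₂ = 121.9 → ξ₂ = 9.963 mol, ξ₁ = 55.99 mol.
Outlet amounts (n = n₀ + Σ ν·ξ):
  G: 318.4 − 2(55.99) − 1(9.963) = 196.5
  H: 0 + 1(55.99) = 55.99
  E: 0 + 1(9.963) = 9.963
  D: 0 + 2(9.963) = 19.93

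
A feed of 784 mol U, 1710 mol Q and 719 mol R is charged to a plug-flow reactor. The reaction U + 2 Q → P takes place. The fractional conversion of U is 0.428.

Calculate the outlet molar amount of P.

336 mol

U reacted = 0.428 × 784 = 335.6 mol; ν_U = −1, so ξ = 335.6/1 = 335.6 mol.
Outlet amounts (n = n₀ + ν ξ):
  U: 784 − 1(335.6) = 448.4
  Q: 1710 − 2(335.6) = 1039
  P: 0 + 1(335.6) = 335.6
  R: 719 (inert)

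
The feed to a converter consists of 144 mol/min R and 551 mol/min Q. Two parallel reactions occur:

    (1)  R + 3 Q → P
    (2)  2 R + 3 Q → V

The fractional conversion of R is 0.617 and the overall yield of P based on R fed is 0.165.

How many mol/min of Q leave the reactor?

382 mol/min

Yield of P: 1ξ₁ / 144 = 0.165 → ξ₁ = 23.76 mol/min.
Conversion of R: 1ξ₁ + 2ξ₂ = 0.617 × 144 = 88.85 → ξ₂ = 32.54 mol/min.
Outlet amounts (n = n₀ + Σ ν·ξ):
  R: 144 − 1(23.76) − 2(32.54) = 55.15
  Q: 551 − 3(23.76) − 3(32.54) = 382.1
  P: 0 + 1(23.76) = 23.76
  V: 0 + 1(32.54) = 32.54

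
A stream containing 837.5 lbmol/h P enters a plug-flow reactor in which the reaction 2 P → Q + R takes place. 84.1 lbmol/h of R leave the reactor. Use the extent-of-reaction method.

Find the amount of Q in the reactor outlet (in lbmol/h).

For R: n = n₀ + 1ξ → 84.1 = 0 + 1ξ, giving ξ = 84.1 lbmol/h.
Outlet amounts (n = n₀ + ν ξ):
  P: 837.5 − 2(84.1) = 669.3
  Q: 0 + 1(84.1) = 84.1
  R: 0 + 1(84.1) = 84.1

84.1 lbmol/h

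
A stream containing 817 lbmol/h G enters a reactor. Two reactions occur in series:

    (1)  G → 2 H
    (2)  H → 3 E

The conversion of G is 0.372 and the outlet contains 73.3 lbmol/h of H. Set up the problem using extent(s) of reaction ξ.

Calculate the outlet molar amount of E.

Conversion of G: G consumed = 1ξ₁ = 0.372 × 817 → ξ₁ = 303.9 lbmol/h.
H balance: n_H = 0 + 2ξ₁ − 1ξ₂ = 73.3 → ξ₂ = (2·303.9 − 73.3)/1 = 534.5 lbmol/h.
Outlet amounts (n = n₀ + Σ ν·ξ):
  G: 817 − 1(303.9) = 513.1
  H: 0 + 2(303.9) − 1(534.5) = 73.3
  E: 0 + 3(534.5) = 1604

1600 lbmol/h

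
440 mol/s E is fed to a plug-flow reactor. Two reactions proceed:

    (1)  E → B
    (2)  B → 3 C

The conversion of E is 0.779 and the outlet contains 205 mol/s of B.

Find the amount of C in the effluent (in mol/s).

413 mol/s

Conversion of E: E consumed = 1ξ₁ = 0.779 × 440 → ξ₁ = 342.8 mol/s.
B balance: n_B = 0 + 1ξ₁ − 1ξ₂ = 205 → ξ₂ = (1·342.8 − 205)/1 = 137.8 mol/s.
Outlet amounts (n = n₀ + Σ ν·ξ):
  E: 440 − 1(342.8) = 97.24
  B: 0 + 1(342.8) − 1(137.8) = 205
  C: 0 + 3(137.8) = 413.3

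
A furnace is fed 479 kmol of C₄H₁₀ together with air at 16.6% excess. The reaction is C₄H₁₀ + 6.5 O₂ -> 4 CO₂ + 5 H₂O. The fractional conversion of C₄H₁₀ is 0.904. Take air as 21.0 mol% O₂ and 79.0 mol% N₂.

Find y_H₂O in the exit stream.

0.118

Stoichiometric O₂ = 6.5 × 479 = 3114 kmol; O₂ fed = 3114 × 1.166 = 3630 kmol.
N₂ fed = 3630 × 79/21 = 13660 kmol.
Fuel reacted = 0.904 × 479 → ξ = 433 kmol.
Outlet (n = n₀ + ν ξ):
  C₄H₁₀: 479 − 1(433) = 45.98
  O₂: 3630 − 6.5(433) = 815.7
  N₂: 13660 (inert)
  CO₂: 0 + 4(433) = 1732
  H₂O: 0 + 5(433) = 2165
Total out = 18420 kmol; y_H₂O = 2165 / 18420 = 0.1176.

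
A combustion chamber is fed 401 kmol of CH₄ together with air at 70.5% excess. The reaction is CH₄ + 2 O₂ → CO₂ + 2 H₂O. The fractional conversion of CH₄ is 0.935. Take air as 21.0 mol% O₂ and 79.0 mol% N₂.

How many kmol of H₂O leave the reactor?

750 kmol

Stoichiometric O₂ = 2 × 401 = 802 kmol; O₂ fed = 802 × 1.705 = 1367 kmol.
N₂ fed = 1367 × 79/21 = 5144 kmol.
Fuel reacted = 0.935 × 401 → ξ = 374.9 kmol.
Outlet (n = n₀ + ν ξ):
  CH₄: 401 − 1(374.9) = 26.06
  O₂: 1367 − 2(374.9) = 617.5
  N₂: 5144 (inert)
  CO₂: 0 + 1(374.9) = 374.9
  H₂O: 0 + 2(374.9) = 749.9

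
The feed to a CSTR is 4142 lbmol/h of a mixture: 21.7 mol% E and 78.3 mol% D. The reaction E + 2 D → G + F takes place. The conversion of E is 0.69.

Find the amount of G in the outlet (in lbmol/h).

620 lbmol/h

E reacted = 0.69 × 898.8 = 620.2 lbmol/h; ν_E = −1, so ξ = 620.2/1 = 620.2 lbmol/h.
Outlet amounts (n = n₀ + ν ξ):
  E: 898.8 − 1(620.2) = 278.6
  D: 3243 − 2(620.2) = 2003
  G: 0 + 1(620.2) = 620.2
  F: 0 + 1(620.2) = 620.2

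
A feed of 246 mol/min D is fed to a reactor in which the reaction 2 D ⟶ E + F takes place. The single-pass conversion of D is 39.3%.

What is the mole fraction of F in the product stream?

0.197

D reacted = 0.393 × 246 = 96.68 mol/min; ν_D = −2, so ξ = 96.68/2 = 48.34 mol/min.
Outlet amounts (n = n₀ + ν ξ):
  D: 246 − 2(48.34) = 149.3
  E: 0 + 1(48.34) = 48.34
  F: 0 + 1(48.34) = 48.34
Total out = 246 mol/min; y_F = 48.34 / 246 = 0.1965.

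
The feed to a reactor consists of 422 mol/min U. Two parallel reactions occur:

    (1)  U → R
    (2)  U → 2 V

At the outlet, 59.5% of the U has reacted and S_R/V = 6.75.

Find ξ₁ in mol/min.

Conversion of U: U consumed = 0.595 × 422 = 251.1 mol/min = 1ξ₁ + 1ξ₂.
Selectivity: 1ξ₁ / (2ξ₂) = 6.75 → ξ₁ = 13.5 ξ₂.
Substitute: (1·13.5 + 1) ξ₂ = 251.1 → ξ₂ = 17.32 mol/min, ξ₁ = 233.8 mol/min.
Outlet amounts (n = n₀ + Σ ν·ξ):
  U: 422 − 1(233.8) − 1(17.32) = 170.9
  R: 0 + 1(233.8) = 233.8
  V: 0 + 2(17.32) = 34.63

ξ₁ = 234 mol/min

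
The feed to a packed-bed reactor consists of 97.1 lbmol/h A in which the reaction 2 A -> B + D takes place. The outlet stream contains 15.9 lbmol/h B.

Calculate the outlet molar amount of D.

15.9 lbmol/h

For B: n = n₀ + 1ξ → 15.9 = 0 + 1ξ, giving ξ = 15.9 lbmol/h.
Outlet amounts (n = n₀ + ν ξ):
  A: 97.1 − 2(15.9) = 65.3
  B: 0 + 1(15.9) = 15.9
  D: 0 + 1(15.9) = 15.9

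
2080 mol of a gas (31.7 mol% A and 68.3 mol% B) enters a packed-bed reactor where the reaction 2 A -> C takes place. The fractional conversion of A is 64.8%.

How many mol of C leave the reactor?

A reacted = 0.648 × 659.4 = 427.3 mol; ν_A = −2, so ξ = 427.3/2 = 213.6 mol.
Outlet amounts (n = n₀ + ν ξ):
  A: 659.4 − 2(213.6) = 232.1
  C: 0 + 1(213.6) = 213.6
  B: 1421 (inert)

214 mol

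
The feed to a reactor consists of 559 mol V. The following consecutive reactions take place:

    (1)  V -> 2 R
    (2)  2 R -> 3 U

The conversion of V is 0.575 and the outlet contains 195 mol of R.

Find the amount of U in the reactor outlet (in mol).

672 mol

Conversion of V: V consumed = 1ξ₁ = 0.575 × 559 → ξ₁ = 321.4 mol.
R balance: n_R = 0 + 2ξ₁ − 2ξ₂ = 195 → ξ₂ = (2·321.4 − 195)/2 = 223.9 mol.
Outlet amounts (n = n₀ + Σ ν·ξ):
  V: 559 − 1(321.4) = 237.6
  R: 0 + 2(321.4) − 2(223.9) = 195
  U: 0 + 3(223.9) = 671.8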